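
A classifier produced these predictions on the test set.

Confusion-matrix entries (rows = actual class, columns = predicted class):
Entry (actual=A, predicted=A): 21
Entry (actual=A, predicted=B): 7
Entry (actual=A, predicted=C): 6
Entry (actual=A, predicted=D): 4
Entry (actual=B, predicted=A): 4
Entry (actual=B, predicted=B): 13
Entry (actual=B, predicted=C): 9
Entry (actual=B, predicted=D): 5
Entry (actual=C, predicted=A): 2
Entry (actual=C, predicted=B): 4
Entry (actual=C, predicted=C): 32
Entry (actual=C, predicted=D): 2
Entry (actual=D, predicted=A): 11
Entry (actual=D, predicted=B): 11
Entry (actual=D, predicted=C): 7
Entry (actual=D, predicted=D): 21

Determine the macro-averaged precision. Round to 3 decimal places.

0.543

Per-class precision (TP/(TP+FP)):
  A: TP=21, FP=4+2+11=17 → 21/38 = 0.5526
  B: TP=13, FP=7+4+11=22 → 13/35 = 0.3714
  C: TP=32, FP=6+9+7=22 → 32/54 = 0.5926
  D: TP=21, FP=4+5+2=11 → 21/32 = 0.6563
Macro-precision = mean = (0.5526 + 0.3714 + 0.5926 + 0.6563) / 4 = 0.543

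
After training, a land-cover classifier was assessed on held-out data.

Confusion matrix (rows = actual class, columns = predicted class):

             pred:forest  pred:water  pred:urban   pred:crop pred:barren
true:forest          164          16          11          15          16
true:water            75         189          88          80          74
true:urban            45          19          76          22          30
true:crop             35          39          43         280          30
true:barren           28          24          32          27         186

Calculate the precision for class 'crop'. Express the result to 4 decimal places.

0.6604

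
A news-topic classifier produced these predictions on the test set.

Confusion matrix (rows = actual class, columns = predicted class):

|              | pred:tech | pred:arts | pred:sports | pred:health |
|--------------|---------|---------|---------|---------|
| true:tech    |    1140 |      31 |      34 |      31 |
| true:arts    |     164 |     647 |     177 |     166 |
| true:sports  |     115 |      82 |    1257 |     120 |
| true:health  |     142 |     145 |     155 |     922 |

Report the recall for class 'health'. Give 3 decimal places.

0.676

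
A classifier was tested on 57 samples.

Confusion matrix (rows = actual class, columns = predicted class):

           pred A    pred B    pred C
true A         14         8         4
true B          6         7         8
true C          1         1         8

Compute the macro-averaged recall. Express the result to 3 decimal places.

Per-class recall (TP/(TP+FN)):
  A: TP=14, FN=8+4=12 → 14/26 = 0.5385
  B: TP=7, FN=6+8=14 → 7/21 = 0.3333
  C: TP=8, FN=1+1=2 → 8/10 = 0.8000
Macro-recall = mean = (0.5385 + 0.3333 + 0.8000) / 3 = 0.557

0.557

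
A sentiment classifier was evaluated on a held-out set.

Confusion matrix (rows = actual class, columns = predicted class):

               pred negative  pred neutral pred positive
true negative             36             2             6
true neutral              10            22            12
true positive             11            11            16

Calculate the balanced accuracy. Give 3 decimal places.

0.580

Balanced accuracy = mean of per-class recall.
  negative: recall = 36/44 = 0.8182
  neutral: recall = 22/44 = 0.5000
  positive: recall = 16/38 = 0.4211
Mean = (0.8182 + 0.5000 + 0.4211) / 3 = 0.580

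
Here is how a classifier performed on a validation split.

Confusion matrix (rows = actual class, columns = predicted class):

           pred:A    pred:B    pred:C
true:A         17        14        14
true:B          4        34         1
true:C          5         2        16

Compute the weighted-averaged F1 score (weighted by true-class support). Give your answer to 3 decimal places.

Per-class F1 score (2·TP/(2·TP+FP+FN)):
  A: TP=17, FP=4+5=9, FN=14+14=28 → 34/71 = 0.4789
  B: TP=34, FP=14+2=16, FN=4+1=5 → 68/89 = 0.7640
  C: TP=16, FP=14+1=15, FN=5+2=7 → 32/54 = 0.5926
Weighted-F1 score = Σ (supportᵢ/N)·F1 scoreᵢ with N=107: (45/107)·0.4789 + (39/107)·0.7640 + (23/107)·0.5926 = 0.607

0.607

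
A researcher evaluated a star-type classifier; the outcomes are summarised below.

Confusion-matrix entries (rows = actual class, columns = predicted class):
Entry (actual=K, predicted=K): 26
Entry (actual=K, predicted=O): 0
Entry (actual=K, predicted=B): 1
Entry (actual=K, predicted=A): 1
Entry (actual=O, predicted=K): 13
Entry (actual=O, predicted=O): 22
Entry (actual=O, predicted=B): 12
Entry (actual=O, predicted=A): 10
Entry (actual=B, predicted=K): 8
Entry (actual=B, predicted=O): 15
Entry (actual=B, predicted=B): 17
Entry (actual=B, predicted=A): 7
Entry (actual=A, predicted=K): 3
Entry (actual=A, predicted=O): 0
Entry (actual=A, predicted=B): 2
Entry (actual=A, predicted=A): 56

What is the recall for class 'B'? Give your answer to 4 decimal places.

One-vs-rest for 'B': TP = diagonal; FP = other classes predicted 'B'; FN = 'B' predicted as other.
recall = TP/(TP+FN).
B: TP=17, FN=8+15+7=30 → 17/47 = 0.36170

0.3617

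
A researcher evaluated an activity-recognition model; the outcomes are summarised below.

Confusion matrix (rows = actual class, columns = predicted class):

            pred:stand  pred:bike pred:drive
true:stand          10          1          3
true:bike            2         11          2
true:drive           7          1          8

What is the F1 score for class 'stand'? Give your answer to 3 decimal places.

F1 score = 2·TP/(2·TP+FP+FN).
stand: TP=10, FP=2+7=9, FN=1+3=4 → 20/33 = 0.6061

0.606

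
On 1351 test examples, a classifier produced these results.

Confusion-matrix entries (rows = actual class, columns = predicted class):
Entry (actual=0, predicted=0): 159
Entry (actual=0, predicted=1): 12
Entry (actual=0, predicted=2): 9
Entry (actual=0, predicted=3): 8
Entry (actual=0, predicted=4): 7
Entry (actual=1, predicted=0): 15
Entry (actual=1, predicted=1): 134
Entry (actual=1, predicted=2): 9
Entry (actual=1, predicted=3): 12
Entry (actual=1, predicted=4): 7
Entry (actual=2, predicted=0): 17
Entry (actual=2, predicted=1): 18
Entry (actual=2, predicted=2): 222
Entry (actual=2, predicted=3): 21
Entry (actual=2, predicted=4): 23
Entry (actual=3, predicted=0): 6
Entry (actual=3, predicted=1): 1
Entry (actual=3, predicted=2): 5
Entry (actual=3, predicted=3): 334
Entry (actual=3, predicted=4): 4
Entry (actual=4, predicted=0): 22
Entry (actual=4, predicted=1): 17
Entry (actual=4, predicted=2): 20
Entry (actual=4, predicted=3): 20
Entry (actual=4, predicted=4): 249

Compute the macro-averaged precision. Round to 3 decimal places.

0.801

Per-class precision (TP/(TP+FP)):
  0: TP=159, FP=15+17+6+22=60 → 159/219 = 0.7260
  1: TP=134, FP=12+18+1+17=48 → 134/182 = 0.7363
  2: TP=222, FP=9+9+5+20=43 → 222/265 = 0.8377
  3: TP=334, FP=8+12+21+20=61 → 334/395 = 0.8456
  4: TP=249, FP=7+7+23+4=41 → 249/290 = 0.8586
Macro-precision = mean = (0.7260 + 0.7363 + 0.8377 + 0.8456 + 0.8586) / 5 = 0.801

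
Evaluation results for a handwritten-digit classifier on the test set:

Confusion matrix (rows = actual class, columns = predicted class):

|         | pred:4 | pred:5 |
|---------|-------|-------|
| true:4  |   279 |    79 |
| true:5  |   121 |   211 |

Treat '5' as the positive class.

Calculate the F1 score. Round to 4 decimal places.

Precision = TP/(TP+FP) = 211/290 = 0.7276
Recall = TP/(TP+FN) = 211/332 = 0.6355
F1 = 2·TP/(2·TP+FP+FN) = 422/622 = 0.6785

0.6785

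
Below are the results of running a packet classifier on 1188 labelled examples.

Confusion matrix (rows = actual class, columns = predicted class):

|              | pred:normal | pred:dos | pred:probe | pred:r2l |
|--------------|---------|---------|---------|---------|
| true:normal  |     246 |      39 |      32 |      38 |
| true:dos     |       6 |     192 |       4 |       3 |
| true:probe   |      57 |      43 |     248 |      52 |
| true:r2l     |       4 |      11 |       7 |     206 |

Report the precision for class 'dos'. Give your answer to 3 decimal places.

precision = TP/(TP+FP).
dos: TP=192, FP=39+43+11=93 → 192/285 = 0.6737

0.674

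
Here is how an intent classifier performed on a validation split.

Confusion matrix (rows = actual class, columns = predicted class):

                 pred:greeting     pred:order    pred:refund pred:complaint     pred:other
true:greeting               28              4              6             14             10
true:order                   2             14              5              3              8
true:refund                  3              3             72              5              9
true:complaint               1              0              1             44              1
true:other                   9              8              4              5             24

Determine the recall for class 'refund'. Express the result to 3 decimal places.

recall = TP/(TP+FN).
refund: TP=72, FN=3+3+5+9=20 → 72/92 = 0.7826

0.783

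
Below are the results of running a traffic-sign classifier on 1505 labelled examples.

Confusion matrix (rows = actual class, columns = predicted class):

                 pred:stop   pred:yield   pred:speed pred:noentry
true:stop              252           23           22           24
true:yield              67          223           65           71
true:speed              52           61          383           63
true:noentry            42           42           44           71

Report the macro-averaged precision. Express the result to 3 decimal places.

0.576

Per-class precision (TP/(TP+FP)):
  stop: TP=252, FP=67+52+42=161 → 252/413 = 0.6102
  yield: TP=223, FP=23+61+42=126 → 223/349 = 0.6390
  speed: TP=383, FP=22+65+44=131 → 383/514 = 0.7451
  noentry: TP=71, FP=24+71+63=158 → 71/229 = 0.3100
Macro-precision = mean = (0.6102 + 0.6390 + 0.7451 + 0.3100) / 4 = 0.576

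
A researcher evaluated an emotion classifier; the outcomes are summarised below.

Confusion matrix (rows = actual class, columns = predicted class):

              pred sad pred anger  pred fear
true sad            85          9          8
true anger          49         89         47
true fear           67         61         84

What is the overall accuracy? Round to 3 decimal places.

0.517

Accuracy = trace / total = (85+89+84=258) / 499 = 258/499 = 0.517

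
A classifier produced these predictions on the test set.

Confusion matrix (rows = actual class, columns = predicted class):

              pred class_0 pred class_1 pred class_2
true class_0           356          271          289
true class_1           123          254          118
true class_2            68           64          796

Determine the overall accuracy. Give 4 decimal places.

Accuracy = trace / total = (356+254+796=1406) / 2339 = 1406/2339 = 0.6011

0.6011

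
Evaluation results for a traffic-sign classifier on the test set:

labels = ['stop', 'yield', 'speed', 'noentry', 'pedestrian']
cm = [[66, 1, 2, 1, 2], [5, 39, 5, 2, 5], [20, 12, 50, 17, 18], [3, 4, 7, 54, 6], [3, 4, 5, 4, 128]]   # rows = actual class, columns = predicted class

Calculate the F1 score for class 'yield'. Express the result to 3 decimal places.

0.672

One-vs-rest for 'yield': TP = diagonal; FP = other classes predicted 'yield'; FN = 'yield' predicted as other.
F1 score = 2·TP/(2·TP+FP+FN).
yield: TP=39, FP=1+12+4+4=21, FN=5+5+2+5=17 → 78/116 = 0.6724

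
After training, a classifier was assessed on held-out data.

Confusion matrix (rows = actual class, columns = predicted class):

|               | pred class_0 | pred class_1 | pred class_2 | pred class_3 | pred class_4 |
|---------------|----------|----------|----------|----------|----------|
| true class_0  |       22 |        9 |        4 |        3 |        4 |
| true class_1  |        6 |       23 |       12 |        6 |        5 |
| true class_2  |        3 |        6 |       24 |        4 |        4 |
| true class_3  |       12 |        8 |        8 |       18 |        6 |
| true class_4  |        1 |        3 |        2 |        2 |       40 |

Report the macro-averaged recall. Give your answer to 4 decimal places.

0.5462

Per-class recall (TP/(TP+FN)):
  class_0: TP=22, FN=9+4+3+4=20 → 22/42 = 0.52381
  class_1: TP=23, FN=6+12+6+5=29 → 23/52 = 0.44231
  class_2: TP=24, FN=3+6+4+4=17 → 24/41 = 0.58537
  class_3: TP=18, FN=12+8+8+6=34 → 18/52 = 0.34615
  class_4: TP=40, FN=1+3+2+2=8 → 40/48 = 0.83333
Macro-recall = mean = (0.52381 + 0.44231 + 0.58537 + 0.34615 + 0.83333) / 5 = 0.5462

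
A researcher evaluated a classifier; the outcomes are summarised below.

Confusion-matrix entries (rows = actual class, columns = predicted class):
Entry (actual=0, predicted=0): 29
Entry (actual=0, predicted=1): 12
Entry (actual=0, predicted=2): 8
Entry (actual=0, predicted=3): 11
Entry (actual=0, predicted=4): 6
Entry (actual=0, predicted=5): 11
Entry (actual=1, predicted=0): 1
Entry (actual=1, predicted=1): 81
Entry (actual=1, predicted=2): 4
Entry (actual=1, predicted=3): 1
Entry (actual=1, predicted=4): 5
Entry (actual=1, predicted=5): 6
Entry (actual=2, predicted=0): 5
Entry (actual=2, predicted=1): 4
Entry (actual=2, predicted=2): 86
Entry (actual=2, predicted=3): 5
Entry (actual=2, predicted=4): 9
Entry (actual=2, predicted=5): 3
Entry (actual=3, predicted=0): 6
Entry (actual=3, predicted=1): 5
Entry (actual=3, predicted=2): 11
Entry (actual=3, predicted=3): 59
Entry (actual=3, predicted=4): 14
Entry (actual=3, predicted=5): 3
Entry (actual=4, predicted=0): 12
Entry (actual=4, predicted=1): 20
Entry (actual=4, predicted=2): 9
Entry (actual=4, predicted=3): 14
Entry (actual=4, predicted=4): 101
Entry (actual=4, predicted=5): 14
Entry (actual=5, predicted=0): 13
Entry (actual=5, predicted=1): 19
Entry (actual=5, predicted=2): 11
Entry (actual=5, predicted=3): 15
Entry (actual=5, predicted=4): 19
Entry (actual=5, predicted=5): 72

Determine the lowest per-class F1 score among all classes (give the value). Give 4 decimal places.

Per-class F1 score (2·TP/(2·TP+FP+FN)):
  0: TP=29, FP=1+5+6+12+13=37, FN=12+8+11+6+11=48 → 58/143 = 0.40559
  1: TP=81, FP=12+4+5+20+19=60, FN=1+4+1+5+6=17 → 162/239 = 0.67782
  2: TP=86, FP=8+4+11+9+11=43, FN=5+4+5+9+3=26 → 172/241 = 0.71369
  3: TP=59, FP=11+1+5+14+15=46, FN=6+5+11+14+3=39 → 118/203 = 0.58128
  4: TP=101, FP=6+5+9+14+19=53, FN=12+20+9+14+14=69 → 202/324 = 0.62346
  5: TP=72, FP=11+6+3+3+14=37, FN=13+19+11+15+19=77 → 144/258 = 0.55814
Lowest is class '0' with F1 score = 0.4056.

0.4056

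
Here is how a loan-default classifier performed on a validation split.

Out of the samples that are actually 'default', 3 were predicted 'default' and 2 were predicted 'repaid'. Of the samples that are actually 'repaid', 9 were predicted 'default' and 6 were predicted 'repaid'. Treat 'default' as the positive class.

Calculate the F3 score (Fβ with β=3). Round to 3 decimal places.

0.526

Fβ = (1+β²)·TP / ((1+β²)·TP + β²·FN + FP), with β²=9
= 10·3 / (10·3 + 9·2 + 9) = 0.526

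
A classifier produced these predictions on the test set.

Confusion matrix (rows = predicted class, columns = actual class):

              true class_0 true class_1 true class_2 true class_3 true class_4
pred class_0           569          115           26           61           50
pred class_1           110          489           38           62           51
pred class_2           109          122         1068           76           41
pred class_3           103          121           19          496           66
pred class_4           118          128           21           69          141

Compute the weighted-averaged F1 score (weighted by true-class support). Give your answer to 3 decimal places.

Per-class F1 score (2·TP/(2·TP+FP+FN)):
  class_0: TP=569, FP=115+26+61+50=252, FN=110+109+103+118=440 → 1138/1830 = 0.6219
  class_1: TP=489, FP=110+38+62+51=261, FN=115+122+121+128=486 → 978/1725 = 0.5670
  class_2: TP=1068, FP=109+122+76+41=348, FN=26+38+19+21=104 → 2136/2588 = 0.8253
  class_3: TP=496, FP=103+121+19+66=309, FN=61+62+76+69=268 → 992/1569 = 0.6322
  class_4: TP=141, FP=118+128+21+69=336, FN=50+51+41+66=208 → 282/826 = 0.3414
Weighted-F1 score = Σ (supportᵢ/N)·F1 scoreᵢ with N=4269: (1009/4269)·0.6219 + (975/4269)·0.5670 + (1172/4269)·0.8253 + (764/4269)·0.6322 + (349/4269)·0.3414 = 0.644

0.644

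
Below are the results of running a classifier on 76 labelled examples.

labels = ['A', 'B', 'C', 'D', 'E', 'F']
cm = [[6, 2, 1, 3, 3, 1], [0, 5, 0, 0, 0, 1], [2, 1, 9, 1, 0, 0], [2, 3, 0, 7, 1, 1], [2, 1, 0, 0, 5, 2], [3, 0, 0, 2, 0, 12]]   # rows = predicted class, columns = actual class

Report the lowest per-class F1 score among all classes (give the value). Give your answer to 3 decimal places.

Per-class F1 score (2·TP/(2·TP+FP+FN)):
  A: TP=6, FP=2+1+3+3+1=10, FN=0+2+2+2+3=9 → 12/31 = 0.3871
  B: TP=5, FP=0+0+0+0+1=1, FN=2+1+3+1+0=7 → 10/18 = 0.5556
  C: TP=9, FP=2+1+1+0+0=4, FN=1+0+0+0+0=1 → 18/23 = 0.7826
  D: TP=7, FP=2+3+0+1+1=7, FN=3+0+1+0+2=6 → 14/27 = 0.5185
  E: TP=5, FP=2+1+0+0+2=5, FN=3+0+0+1+0=4 → 10/19 = 0.5263
  F: TP=12, FP=3+0+0+2+0=5, FN=1+1+0+1+2=5 → 24/34 = 0.7059
Lowest is class 'A' with F1 score = 0.387.

0.387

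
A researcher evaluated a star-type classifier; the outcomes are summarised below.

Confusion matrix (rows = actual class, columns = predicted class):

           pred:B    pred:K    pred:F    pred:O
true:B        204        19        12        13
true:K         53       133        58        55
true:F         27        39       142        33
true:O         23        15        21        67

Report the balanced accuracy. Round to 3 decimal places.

0.597

Balanced accuracy = mean of per-class recall.
  B: recall = 204/248 = 0.8226
  K: recall = 133/299 = 0.4448
  F: recall = 142/241 = 0.5892
  O: recall = 67/126 = 0.5317
Mean = (0.8226 + 0.4448 + 0.5892 + 0.5317) / 4 = 0.597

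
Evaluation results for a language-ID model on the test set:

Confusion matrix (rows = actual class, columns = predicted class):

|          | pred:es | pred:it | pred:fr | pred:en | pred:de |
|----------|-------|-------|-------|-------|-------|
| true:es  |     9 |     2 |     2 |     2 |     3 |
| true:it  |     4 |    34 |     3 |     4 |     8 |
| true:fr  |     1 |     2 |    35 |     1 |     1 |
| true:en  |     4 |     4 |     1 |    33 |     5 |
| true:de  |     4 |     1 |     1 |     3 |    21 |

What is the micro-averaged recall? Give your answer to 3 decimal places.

Micro-averaging pools counts across classes: ΣTP=132, ΣFP=56, ΣFN=56.
Micro-recall = TP/(TP+FN) on pooled counts = 0.702 (equals overall accuracy in single-label multiclass).

0.702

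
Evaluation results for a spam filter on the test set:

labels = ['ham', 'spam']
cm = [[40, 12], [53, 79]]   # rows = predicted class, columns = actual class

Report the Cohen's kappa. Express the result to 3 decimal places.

0.297

Observed agreement pₒ = trace/N = 119/184 = 0.6467
Expected agreement pₑ = Σ (rowᵢ·colᵢ)/N² = (93·52 + 91·132)/184² = 0.4976
κ = (pₒ − pₑ)/(1 − pₑ) = (0.6467 − 0.4976)/(1 − 0.4976) = 0.297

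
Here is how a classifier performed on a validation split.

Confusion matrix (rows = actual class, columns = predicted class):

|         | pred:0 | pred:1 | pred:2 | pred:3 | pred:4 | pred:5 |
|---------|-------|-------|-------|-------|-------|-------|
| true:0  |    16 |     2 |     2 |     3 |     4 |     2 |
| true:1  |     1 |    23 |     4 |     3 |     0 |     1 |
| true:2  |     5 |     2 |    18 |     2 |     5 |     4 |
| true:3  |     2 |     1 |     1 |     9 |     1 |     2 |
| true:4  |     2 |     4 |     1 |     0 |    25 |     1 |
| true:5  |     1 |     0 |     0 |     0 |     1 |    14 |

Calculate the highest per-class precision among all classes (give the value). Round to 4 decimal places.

Per-class precision (TP/(TP+FP)):
  0: TP=16, FP=1+5+2+2+1=11 → 16/27 = 0.59259
  1: TP=23, FP=2+2+1+4+0=9 → 23/32 = 0.71875
  2: TP=18, FP=2+4+1+1+0=8 → 18/26 = 0.69231
  3: TP=9, FP=3+3+2+0+0=8 → 9/17 = 0.52941
  4: TP=25, FP=4+0+5+1+1=11 → 25/36 = 0.69444
  5: TP=14, FP=2+1+4+2+1=10 → 14/24 = 0.58333
Highest is class '1' with precision = 0.7188.

0.7188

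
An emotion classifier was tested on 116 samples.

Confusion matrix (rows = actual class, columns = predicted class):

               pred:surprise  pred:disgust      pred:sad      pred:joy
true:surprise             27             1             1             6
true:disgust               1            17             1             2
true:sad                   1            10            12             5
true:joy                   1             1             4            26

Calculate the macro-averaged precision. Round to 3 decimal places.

Per-class precision (TP/(TP+FP)):
  surprise: TP=27, FP=1+1+1=3 → 27/30 = 0.9000
  disgust: TP=17, FP=1+10+1=12 → 17/29 = 0.5862
  sad: TP=12, FP=1+1+4=6 → 12/18 = 0.6667
  joy: TP=26, FP=6+2+5=13 → 26/39 = 0.6667
Macro-precision = mean = (0.9000 + 0.5862 + 0.6667 + 0.6667) / 4 = 0.705

0.705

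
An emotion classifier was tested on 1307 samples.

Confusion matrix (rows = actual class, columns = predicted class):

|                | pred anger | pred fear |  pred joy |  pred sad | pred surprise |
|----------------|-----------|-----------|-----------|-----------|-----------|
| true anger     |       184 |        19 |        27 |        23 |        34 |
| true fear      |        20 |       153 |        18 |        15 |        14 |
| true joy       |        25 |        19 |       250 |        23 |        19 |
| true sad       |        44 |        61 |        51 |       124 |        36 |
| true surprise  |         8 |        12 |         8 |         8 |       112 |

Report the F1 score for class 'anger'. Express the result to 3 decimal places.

One-vs-rest for 'anger': TP = diagonal; FP = other classes predicted 'anger'; FN = 'anger' predicted as other.
F1 score = 2·TP/(2·TP+FP+FN).
anger: TP=184, FP=20+25+44+8=97, FN=19+27+23+34=103 → 368/568 = 0.6479

0.648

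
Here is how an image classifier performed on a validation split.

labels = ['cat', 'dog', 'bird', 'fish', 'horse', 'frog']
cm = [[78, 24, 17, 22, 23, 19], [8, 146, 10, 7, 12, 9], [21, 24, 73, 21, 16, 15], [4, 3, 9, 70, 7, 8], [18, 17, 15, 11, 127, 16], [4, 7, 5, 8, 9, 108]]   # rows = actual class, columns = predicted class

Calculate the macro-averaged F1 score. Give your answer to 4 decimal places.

0.5990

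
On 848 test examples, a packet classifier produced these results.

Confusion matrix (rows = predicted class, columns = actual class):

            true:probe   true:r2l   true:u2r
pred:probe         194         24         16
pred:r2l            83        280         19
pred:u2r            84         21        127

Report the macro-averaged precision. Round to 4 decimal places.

Per-class precision (TP/(TP+FP)):
  probe: TP=194, FP=24+16=40 → 194/234 = 0.82906
  r2l: TP=280, FP=83+19=102 → 280/382 = 0.73298
  u2r: TP=127, FP=84+21=105 → 127/232 = 0.54741
Macro-precision = mean = (0.82906 + 0.73298 + 0.54741) / 3 = 0.7032

0.7032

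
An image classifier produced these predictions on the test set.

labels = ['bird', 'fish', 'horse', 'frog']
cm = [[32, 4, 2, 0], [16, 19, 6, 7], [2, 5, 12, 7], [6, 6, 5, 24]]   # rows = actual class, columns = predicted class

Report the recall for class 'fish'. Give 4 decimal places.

0.3958

Take TP from the diagonal, FP from the rest of the 'fish' prediction marginal, FN from the rest of the 'fish' actual marginal.
recall = TP/(TP+FN).
fish: TP=19, FN=16+6+7=29 → 19/48 = 0.39583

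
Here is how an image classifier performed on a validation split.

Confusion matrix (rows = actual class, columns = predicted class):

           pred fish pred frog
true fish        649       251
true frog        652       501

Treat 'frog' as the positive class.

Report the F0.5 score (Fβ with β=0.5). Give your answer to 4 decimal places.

0.6020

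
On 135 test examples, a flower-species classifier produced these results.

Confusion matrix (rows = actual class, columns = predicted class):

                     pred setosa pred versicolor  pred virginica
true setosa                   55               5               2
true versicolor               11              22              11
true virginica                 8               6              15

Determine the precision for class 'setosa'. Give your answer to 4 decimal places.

0.7432

One-vs-rest for 'setosa': TP = diagonal; FP = other classes predicted 'setosa'; FN = 'setosa' predicted as other.
precision = TP/(TP+FP).
setosa: TP=55, FP=11+8=19 → 55/74 = 0.74324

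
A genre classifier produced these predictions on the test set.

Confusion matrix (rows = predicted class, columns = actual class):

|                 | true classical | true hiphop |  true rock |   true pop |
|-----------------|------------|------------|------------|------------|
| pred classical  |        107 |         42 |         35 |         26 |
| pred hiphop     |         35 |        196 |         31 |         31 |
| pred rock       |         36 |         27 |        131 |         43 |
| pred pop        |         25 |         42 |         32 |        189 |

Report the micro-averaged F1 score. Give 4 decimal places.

Micro-averaging pools counts across classes: ΣTP=623, ΣFP=405, ΣFN=405.
Micro-F1 score = 2·TP/(2·TP+FP+FN) on pooled counts = 0.6060 (equals overall accuracy in single-label multiclass).

0.6060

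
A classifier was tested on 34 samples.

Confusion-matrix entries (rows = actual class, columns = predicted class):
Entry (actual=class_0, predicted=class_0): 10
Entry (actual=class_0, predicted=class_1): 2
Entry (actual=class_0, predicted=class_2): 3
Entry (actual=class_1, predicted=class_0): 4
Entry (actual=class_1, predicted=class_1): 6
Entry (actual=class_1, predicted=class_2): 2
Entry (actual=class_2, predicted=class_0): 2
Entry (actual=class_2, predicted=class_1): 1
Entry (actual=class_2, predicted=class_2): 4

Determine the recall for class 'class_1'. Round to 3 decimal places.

recall = TP/(TP+FN).
class_1: TP=6, FN=4+2=6 → 6/12 = 0.5000

0.500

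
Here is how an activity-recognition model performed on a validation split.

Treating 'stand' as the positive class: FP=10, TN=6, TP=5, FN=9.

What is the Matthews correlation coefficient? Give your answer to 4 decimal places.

-0.2673

MCC = (TP·TN − FP·FN) / √((TP+FP)(TP+FN)(TN+FP)(TN+FN))
Numerator = 5·6 − 10·9 = -60
Denominator = √(15·14·16·15) = √50400 = 224.4994
MCC = -60 / 224.4994 = -0.2673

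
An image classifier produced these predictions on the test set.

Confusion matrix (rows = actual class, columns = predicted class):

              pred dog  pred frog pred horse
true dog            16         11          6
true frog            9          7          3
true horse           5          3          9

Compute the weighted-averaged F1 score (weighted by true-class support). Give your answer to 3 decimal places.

0.466

Per-class F1 score (2·TP/(2·TP+FP+FN)):
  dog: TP=16, FP=9+5=14, FN=11+6=17 → 32/63 = 0.5079
  frog: TP=7, FP=11+3=14, FN=9+3=12 → 14/40 = 0.3500
  horse: TP=9, FP=6+3=9, FN=5+3=8 → 18/35 = 0.5143
Weighted-F1 score = Σ (supportᵢ/N)·F1 scoreᵢ with N=69: (33/69)·0.5079 + (19/69)·0.3500 + (17/69)·0.5143 = 0.466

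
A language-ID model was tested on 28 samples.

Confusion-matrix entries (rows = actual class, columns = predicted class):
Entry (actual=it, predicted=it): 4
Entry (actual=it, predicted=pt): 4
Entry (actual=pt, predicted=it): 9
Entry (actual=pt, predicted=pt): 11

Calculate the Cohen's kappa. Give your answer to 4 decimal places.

Observed agreement pₒ = trace/N = 15/28 = 0.53571
Expected agreement pₑ = Σ (rowᵢ·colᵢ)/N² = (8·13 + 20·15)/28² = 0.51531
κ = (pₒ − pₑ)/(1 − pₑ) = (0.53571 − 0.51531)/(1 − 0.51531) = 0.0421

0.0421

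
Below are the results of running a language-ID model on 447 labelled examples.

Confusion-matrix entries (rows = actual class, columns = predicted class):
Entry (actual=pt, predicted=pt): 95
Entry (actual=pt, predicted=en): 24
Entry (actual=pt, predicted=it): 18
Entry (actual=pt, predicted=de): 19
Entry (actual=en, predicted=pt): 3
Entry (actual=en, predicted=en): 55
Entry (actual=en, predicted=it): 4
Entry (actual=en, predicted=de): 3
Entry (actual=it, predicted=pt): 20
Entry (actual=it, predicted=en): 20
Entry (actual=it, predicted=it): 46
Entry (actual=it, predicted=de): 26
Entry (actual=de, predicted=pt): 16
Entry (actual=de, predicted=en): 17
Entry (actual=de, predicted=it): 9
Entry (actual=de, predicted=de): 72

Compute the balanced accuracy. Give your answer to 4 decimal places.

0.6244

Balanced accuracy = mean of per-class recall.
  pt: recall = 95/156 = 0.60897
  en: recall = 55/65 = 0.84615
  it: recall = 46/112 = 0.41071
  de: recall = 72/114 = 0.63158
Mean = (0.60897 + 0.84615 + 0.41071 + 0.63158) / 4 = 0.6244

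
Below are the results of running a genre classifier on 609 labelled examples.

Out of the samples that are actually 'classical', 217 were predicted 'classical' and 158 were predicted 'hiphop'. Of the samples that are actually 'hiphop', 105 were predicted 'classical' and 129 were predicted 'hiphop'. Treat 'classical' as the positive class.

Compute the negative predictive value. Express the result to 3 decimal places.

0.449

NPV = TN/(TN+FN) = 129/(129+158) = 0.449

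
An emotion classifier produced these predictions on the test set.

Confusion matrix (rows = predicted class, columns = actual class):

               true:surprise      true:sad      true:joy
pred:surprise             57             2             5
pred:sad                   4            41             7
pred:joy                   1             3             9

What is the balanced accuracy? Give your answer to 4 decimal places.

Balanced accuracy = mean of per-class recall.
  surprise: recall = 57/62 = 0.91935
  sad: recall = 41/46 = 0.89130
  joy: recall = 9/21 = 0.42857
Mean = (0.91935 + 0.89130 + 0.42857) / 3 = 0.7464

0.7464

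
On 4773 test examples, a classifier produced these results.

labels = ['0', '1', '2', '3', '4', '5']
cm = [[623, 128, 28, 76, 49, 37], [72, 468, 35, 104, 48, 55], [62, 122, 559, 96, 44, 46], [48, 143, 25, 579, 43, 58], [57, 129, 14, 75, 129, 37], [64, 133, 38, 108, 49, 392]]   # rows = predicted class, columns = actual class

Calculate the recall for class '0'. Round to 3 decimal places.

0.673

Take TP from the diagonal, FP from the rest of the '0' prediction marginal, FN from the rest of the '0' actual marginal.
recall = TP/(TP+FN).
0: TP=623, FN=72+62+48+57+64=303 → 623/926 = 0.6728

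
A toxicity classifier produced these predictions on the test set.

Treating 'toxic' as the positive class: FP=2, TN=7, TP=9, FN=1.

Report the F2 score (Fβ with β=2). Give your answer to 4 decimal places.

0.8824

Fβ = (1+β²)·TP / ((1+β²)·TP + β²·FN + FP), with β²=4
= 5·9 / (5·9 + 4·1 + 2) = 0.8824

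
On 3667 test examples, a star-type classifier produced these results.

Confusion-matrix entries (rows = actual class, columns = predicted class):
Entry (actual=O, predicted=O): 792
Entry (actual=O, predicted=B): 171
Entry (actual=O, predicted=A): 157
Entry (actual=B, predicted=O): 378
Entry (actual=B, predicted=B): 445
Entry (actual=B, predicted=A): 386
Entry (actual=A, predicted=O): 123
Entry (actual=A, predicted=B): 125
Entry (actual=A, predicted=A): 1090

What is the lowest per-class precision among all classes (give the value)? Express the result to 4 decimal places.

0.6005

Per-class precision (TP/(TP+FP)):
  O: TP=792, FP=378+123=501 → 792/1293 = 0.61253
  B: TP=445, FP=171+125=296 → 445/741 = 0.60054
  A: TP=1090, FP=157+386=543 → 1090/1633 = 0.66748
Lowest is class 'B' with precision = 0.6005.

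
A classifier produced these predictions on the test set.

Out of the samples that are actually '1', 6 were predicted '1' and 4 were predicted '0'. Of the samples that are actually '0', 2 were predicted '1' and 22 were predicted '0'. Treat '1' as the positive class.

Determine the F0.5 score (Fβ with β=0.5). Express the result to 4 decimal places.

Fβ = (1+β²)·TP / ((1+β²)·TP + β²·FN + FP), with β²=1/4
= 1.25·6 / (1.25·6 + 0.25·4 + 2) = 0.7143

0.7143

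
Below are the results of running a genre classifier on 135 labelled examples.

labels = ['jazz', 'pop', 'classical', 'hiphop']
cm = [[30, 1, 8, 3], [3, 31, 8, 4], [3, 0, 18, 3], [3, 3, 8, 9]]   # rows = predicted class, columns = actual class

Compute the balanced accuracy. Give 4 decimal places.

Balanced accuracy = mean of per-class recall.
  jazz: recall = 30/39 = 0.76923
  pop: recall = 31/35 = 0.88571
  classical: recall = 18/42 = 0.42857
  hiphop: recall = 9/19 = 0.47368
Mean = (0.76923 + 0.88571 + 0.42857 + 0.47368) / 4 = 0.6393

0.6393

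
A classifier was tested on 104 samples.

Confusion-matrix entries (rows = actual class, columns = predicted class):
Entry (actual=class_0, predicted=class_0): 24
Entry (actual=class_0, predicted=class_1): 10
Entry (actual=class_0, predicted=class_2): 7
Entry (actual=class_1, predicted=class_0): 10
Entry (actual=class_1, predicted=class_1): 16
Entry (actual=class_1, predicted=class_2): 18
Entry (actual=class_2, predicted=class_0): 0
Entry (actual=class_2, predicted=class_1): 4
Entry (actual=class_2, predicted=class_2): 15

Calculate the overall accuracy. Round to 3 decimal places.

0.529

Accuracy = trace / total = (24+16+15=55) / 104 = 55/104 = 0.529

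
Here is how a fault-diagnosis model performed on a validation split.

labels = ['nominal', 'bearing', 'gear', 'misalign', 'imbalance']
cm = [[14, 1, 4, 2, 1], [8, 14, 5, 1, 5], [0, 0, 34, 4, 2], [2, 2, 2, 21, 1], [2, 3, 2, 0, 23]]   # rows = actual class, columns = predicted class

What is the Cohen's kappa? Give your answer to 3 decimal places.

0.612

Observed agreement pₒ = trace/N = 106/153 = 0.6928
Expected agreement pₑ = Σ (rowᵢ·colᵢ)/N² = (22·26 + 33·20 + 40·47 + 28·28 + 30·32)/153² = 0.2074
κ = (pₒ − pₑ)/(1 − pₑ) = (0.6928 − 0.2074)/(1 − 0.2074) = 0.612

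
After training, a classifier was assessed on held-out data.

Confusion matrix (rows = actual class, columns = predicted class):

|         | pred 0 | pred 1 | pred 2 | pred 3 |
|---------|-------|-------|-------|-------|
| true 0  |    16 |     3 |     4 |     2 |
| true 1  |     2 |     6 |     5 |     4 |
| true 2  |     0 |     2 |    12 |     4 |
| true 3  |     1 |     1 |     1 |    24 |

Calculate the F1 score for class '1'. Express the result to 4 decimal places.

Take TP from the diagonal, FP from the rest of the '1' prediction marginal, FN from the rest of the '1' actual marginal.
F1 score = 2·TP/(2·TP+FP+FN).
1: TP=6, FP=3+2+1=6, FN=2+5+4=11 → 12/29 = 0.41379

0.4138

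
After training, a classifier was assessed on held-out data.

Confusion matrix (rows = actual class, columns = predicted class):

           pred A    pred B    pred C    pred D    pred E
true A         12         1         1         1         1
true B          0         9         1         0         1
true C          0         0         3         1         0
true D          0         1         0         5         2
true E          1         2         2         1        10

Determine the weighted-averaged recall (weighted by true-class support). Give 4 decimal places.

Per-class recall (TP/(TP+FN)):
  A: TP=12, FN=1+1+1+1=4 → 12/16 = 0.75000
  B: TP=9, FN=0+1+0+1=2 → 9/11 = 0.81818
  C: TP=3, FN=0+0+1+0=1 → 3/4 = 0.75000
  D: TP=5, FN=0+1+0+2=3 → 5/8 = 0.62500
  E: TP=10, FN=1+2+2+1=6 → 10/16 = 0.62500
Weighted-recall = Σ (supportᵢ/N)·recallᵢ with N=55: (16/55)·0.75000 + (11/55)·0.81818 + (4/55)·0.75000 + (8/55)·0.62500 + (16/55)·0.62500 = 0.7091

0.7091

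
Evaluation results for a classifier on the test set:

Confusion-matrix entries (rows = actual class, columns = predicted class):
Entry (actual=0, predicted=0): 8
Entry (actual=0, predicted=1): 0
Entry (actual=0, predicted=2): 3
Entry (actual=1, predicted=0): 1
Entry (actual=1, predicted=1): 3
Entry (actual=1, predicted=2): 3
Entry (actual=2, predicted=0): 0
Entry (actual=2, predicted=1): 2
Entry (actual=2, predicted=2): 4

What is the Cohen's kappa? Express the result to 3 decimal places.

0.435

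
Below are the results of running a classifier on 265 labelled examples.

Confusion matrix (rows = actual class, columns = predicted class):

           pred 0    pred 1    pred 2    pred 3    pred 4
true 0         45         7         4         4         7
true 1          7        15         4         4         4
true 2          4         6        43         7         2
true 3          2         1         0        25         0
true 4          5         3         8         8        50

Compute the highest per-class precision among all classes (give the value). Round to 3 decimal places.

0.794

Per-class precision (TP/(TP+FP)):
  0: TP=45, FP=7+4+2+5=18 → 45/63 = 0.7143
  1: TP=15, FP=7+6+1+3=17 → 15/32 = 0.4688
  2: TP=43, FP=4+4+0+8=16 → 43/59 = 0.7288
  3: TP=25, FP=4+4+7+8=23 → 25/48 = 0.5208
  4: TP=50, FP=7+4+2+0=13 → 50/63 = 0.7937
Highest is class '4' with precision = 0.794.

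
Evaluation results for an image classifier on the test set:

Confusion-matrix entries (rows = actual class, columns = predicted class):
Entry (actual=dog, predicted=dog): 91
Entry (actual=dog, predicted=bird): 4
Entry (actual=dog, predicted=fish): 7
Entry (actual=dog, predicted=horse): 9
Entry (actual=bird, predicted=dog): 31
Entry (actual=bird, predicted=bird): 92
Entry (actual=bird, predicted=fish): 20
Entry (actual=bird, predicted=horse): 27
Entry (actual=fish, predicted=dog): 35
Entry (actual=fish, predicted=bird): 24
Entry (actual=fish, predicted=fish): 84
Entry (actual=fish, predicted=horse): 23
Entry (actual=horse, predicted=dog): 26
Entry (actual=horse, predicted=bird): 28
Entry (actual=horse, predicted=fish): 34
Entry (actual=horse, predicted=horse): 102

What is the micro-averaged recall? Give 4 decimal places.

Micro-averaging pools counts across classes: ΣTP=369, ΣFP=268, ΣFN=268.
Micro-recall = TP/(TP+FN) on pooled counts = 0.5793 (equals overall accuracy in single-label multiclass).

0.5793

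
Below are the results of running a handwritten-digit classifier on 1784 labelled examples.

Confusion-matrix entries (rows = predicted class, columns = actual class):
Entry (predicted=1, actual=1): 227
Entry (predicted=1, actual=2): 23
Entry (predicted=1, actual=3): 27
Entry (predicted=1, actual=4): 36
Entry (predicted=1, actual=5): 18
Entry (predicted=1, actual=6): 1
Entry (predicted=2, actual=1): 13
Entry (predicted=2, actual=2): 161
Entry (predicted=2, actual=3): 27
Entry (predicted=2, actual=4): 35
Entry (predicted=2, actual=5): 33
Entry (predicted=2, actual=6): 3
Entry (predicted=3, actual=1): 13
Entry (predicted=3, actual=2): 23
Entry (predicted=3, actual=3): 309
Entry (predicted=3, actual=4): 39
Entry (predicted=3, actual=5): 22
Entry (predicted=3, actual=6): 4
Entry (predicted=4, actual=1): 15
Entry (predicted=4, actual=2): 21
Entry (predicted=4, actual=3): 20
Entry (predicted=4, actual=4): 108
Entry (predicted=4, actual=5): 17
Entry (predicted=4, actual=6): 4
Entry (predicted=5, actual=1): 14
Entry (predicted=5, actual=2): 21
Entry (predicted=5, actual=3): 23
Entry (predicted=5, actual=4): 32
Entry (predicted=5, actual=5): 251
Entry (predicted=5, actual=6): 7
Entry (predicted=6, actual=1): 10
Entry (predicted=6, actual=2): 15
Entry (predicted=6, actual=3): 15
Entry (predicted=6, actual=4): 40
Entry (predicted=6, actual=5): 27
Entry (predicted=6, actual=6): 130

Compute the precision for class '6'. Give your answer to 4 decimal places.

Take TP from the diagonal, FP from the rest of the '6' prediction marginal, FN from the rest of the '6' actual marginal.
precision = TP/(TP+FP).
6: TP=130, FP=10+15+15+40+27=107 → 130/237 = 0.54852

0.5485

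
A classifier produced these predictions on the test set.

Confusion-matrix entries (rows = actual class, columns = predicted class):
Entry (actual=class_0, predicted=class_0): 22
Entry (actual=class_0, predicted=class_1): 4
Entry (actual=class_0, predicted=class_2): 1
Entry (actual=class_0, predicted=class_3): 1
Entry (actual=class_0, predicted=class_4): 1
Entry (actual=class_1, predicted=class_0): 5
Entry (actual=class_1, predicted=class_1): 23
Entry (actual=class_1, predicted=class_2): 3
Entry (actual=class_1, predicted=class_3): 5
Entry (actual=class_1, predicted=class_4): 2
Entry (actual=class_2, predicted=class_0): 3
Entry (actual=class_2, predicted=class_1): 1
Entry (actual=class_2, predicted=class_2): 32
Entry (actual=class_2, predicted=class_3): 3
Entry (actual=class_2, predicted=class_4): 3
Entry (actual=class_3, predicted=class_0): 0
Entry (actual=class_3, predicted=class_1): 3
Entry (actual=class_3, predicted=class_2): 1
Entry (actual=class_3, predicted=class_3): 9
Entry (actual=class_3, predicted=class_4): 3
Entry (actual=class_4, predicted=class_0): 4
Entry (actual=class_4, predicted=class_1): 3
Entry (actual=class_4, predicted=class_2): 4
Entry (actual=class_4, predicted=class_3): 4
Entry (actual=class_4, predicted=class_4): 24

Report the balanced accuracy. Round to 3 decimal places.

0.661

Balanced accuracy = mean of per-class recall.
  class_0: recall = 22/29 = 0.7586
  class_1: recall = 23/38 = 0.6053
  class_2: recall = 32/42 = 0.7619
  class_3: recall = 9/16 = 0.5625
  class_4: recall = 24/39 = 0.6154
Mean = (0.7586 + 0.6053 + 0.7619 + 0.5625 + 0.6154) / 5 = 0.661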